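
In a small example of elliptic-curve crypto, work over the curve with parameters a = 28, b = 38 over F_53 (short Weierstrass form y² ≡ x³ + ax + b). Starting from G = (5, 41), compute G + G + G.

Repeated addition: build up to 3G.
2G: tangent at (5, 41): λ = (3·5² + 28)/(2·41) ≡ 50/29. 29⁻¹ ≡ 11 (mod 53), so λ ≡ 50·11 ≡ 20.
  x = λ² - 5 - 5 = 400 - 10 ≡ 19; y = λ·(5 - 19) - 41 ≡ 50. → (19, 50)
3G: (19, 50) + (5, 41). λ = (41 - 50)/(5 - 19) ≡ 44/39 mod 53. 39⁻¹ ≡ 34 (mod 53) since 39·34 = 1326 ≡ 1, so λ ≡ 12.
  x = λ² - 19 - 5 = 144 - 24 ≡ 14; y = λ·(19 - 14) - 50 ≡ 10. → (14, 10)

(14, 10)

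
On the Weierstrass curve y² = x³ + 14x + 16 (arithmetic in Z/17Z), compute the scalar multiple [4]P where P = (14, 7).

Repeated addition: build up to 4P.
2P: tangent at (14, 7): λ = (3·14² + 14)/(2·7) ≡ 7/14. 14⁻¹ ≡ 11 (mod 17), so λ ≡ 7·11 ≡ 9.
  x = λ² - 14 - 14 = 81 - 28 ≡ 2; y = λ·(14 - 2) - 7 ≡ 16. → (2, 16)
3P: (2, 16) + (14, 7). λ = (7 - 16)/(14 - 2) ≡ 8/12 mod 17. 12⁻¹ ≡ 10 (mod 17) since 12·10 = 120 ≡ 1, so λ ≡ 12.
  x = λ² - 2 - 14 = 144 - 16 ≡ 9; y = λ·(2 - 9) - 16 ≡ 2. → (9, 2)
4P: (9, 2) + (14, 7). λ = (7 - 2)/(14 - 9) ≡ 5/5 mod 17. 5⁻¹ ≡ 7 (mod 17) since 5·7 = 35 ≡ 1, so λ ≡ 1.
  x = λ² - 9 - 14 = 1 - 23 ≡ 12; y = λ·(9 - 12) - 2 ≡ 12. → (12, 12)

(12, 12)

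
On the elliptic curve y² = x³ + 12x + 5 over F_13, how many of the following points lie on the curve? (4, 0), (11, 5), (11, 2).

(4, 0): 0² ≡ 0, rhs ≡ 0 → on.
(11, 5): 5² ≡ 12, rhs ≡ 12 → on.
(11, 2): 2² ≡ 4, rhs ≡ 12 → off.

2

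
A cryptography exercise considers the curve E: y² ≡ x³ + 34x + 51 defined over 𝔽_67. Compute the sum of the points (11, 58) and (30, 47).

(59, 65)

(11, 58) + (30, 47). λ = (47 - 58)/(30 - 11) ≡ 56/19 mod 67. 19⁻¹ ≡ 60 (mod 67) since 19·60 = 1140 ≡ 1, so λ ≡ 10.
  x = λ² - 11 - 30 = 100 - 41 ≡ 59; y = λ·(11 - 59) - 58 ≡ 65. → (59, 65)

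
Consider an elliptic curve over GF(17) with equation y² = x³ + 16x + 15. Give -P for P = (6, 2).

-(6, 2) = (6, -2 mod 17) = (6, 15).

(6, 15)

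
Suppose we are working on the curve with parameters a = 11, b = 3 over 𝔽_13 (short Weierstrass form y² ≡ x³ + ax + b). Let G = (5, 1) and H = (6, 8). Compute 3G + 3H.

First 3G:
Repeated addition: build up to 3G.
2G: tangent at (5, 1): λ = (3·5² + 11)/(2·1) ≡ 8/2. 2⁻¹ ≡ 7 (mod 13) since 2·7 = 14 ≡ 1, so λ ≡ 8·7 ≡ 4.
  x = λ² - 5 - 5 = 16 - 10 ≡ 6; y = λ·(5 - 6) - 1 ≡ 8. → (6, 8)
3G: (6, 8) + (5, 1). λ = (1 - 8)/(5 - 6) ≡ 6/12 mod 13. 12⁻¹ ≡ 12 (mod 13) since 12·12 = 144 ≡ 1, so λ ≡ 7.
  x = λ² - 6 - 5 = 49 - 11 ≡ 12; y = λ·(6 - 12) - 8 ≡ 2. → (12, 2)
3G = (12, 2).
Next 3H:
Repeated addition: build up to 3H.
2H: tangent at (6, 8): λ = (3·6² + 11)/(2·8) ≡ 2/3. 3⁻¹ ≡ 9 (mod 13) since 3·9 = 27 ≡ 1, so λ ≡ 2·9 ≡ 5.
  x = λ² - 6 - 6 = 25 - 12 ≡ 0; y = λ·(6 - 0) - 8 ≡ 9. → (0, 9)
3H: (0, 9) + (6, 8). λ = (8 - 9)/(6 - 0) ≡ 12/6 mod 13. 6⁻¹ ≡ 11 (mod 13), so λ ≡ 2.
  x = λ² - 0 - 6 = 4 - 6 ≡ 11; y = λ·(0 - 11) - 9 ≡ 8. → (11, 8)
3H = (11, 8).
Finally 3G + 3H:
(12, 2) + (11, 8). λ = (8 - 2)/(11 - 12) ≡ 6/12 mod 13. 12⁻¹ ≡ 12 (mod 13), so λ ≡ 7.
  x = λ² - 12 - 11 = 49 - 23 ≡ 0; y = λ·(12 - 0) - 2 ≡ 4. → (0, 4)

(0, 4)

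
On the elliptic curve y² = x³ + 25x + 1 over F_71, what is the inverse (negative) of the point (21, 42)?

(21, 29)

-(21, 42) = (21, -42 mod 71) = (21, 29).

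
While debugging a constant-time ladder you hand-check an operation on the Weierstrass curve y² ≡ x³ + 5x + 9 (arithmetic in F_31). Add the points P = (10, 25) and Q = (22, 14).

(10, 25) + (22, 14). λ = (14 - 25)/(22 - 10) ≡ 20/12 mod 31. 12⁻¹ ≡ 13 (mod 31), so λ ≡ 12.
  x = λ² - 10 - 22 = 144 - 32 ≡ 19; y = λ·(10 - 19) - 25 ≡ 22. → (19, 22)

(19, 22)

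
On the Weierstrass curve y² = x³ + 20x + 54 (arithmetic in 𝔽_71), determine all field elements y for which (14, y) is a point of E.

x³ + 20x + 54 = 3078 ≡ 25 (mod 71).
Square roots of 25 mod 71: 5 and 66 (since 5² = 25 ≡ 25).

5, 66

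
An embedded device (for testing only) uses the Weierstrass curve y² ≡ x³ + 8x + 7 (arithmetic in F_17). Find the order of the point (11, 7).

11

2P: tangent at (11, 7): λ = (3·11² + 8)/(2·7) ≡ 14/14. 14⁻¹ ≡ 11 (mod 17) since 14·11 = 154 ≡ 1, so λ ≡ 14·11 ≡ 1.
  x = λ² - 11 - 11 = 1 - 22 ≡ 13; y = λ·(11 - 13) - 7 ≡ 8. → (13, 8)
3P: (13, 8) + (11, 7). λ = (7 - 8)/(11 - 13) ≡ 16/15 mod 17. 15⁻¹ ≡ 8 (mod 17) since 15·8 = 120 ≡ 1, so λ ≡ 9.
  x = λ² - 13 - 11 = 81 - 24 ≡ 6; y = λ·(13 - 6) - 8 ≡ 4. → (6, 4)
4P: (6, 4) + (11, 7). λ = (7 - 4)/(11 - 6) ≡ 3/5 mod 17. 5⁻¹ ≡ 7 (mod 17), so λ ≡ 4.
  x = λ² - 6 - 11 = 16 - 17 ≡ 16; y = λ·(6 - 16) - 4 ≡ 7. → (16, 7)
5P: (16, 7) + (11, 7). λ = (7 - 7)/(11 - 16) ≡ 0/12 mod 17. 12⁻¹ ≡ 10 (mod 17) since 12·10 = 120 ≡ 1, so λ ≡ 0.
  x = λ² - 16 - 11 = 0 - 27 ≡ 7; y = λ·(16 - 7) - 7 ≡ 10. → (7, 10)
6P: (7, 10) + (11, 7). λ = (7 - 10)/(11 - 7) ≡ 14/4 mod 17. 4⁻¹ ≡ 13 (mod 17), so λ ≡ 12.
  x = λ² - 7 - 11 = 144 - 18 ≡ 7; y = λ·(7 - 7) - 10 ≡ 7. → (7, 7)
7P: (7, 7) + (11, 7). λ = (7 - 7)/(11 - 7) ≡ 0/4 mod 17. 4⁻¹ ≡ 13 (mod 17), so λ ≡ 0.
  x = λ² - 7 - 11 = 0 - 18 ≡ 16; y = λ·(7 - 16) - 7 ≡ 10. → (16, 10)
8P: (16, 10) + (11, 7). λ = (7 - 10)/(11 - 16) ≡ 14/12 mod 17. 12⁻¹ ≡ 10 (mod 17), so λ ≡ 4.
  x = λ² - 16 - 11 = 16 - 27 ≡ 6; y = λ·(16 - 6) - 10 ≡ 13. → (6, 13)
9P: (6, 13) + (11, 7). λ = (7 - 13)/(11 - 6) ≡ 11/5 mod 17. 5⁻¹ ≡ 7 (mod 17) since 5·7 = 35 ≡ 1, so λ ≡ 9.
  x = λ² - 6 - 11 = 81 - 17 ≡ 13; y = λ·(6 - 13) - 13 ≡ 9. → (13, 9)
10P: (13, 9) + (11, 7). λ = (7 - 9)/(11 - 13) ≡ 15/15 mod 17. 15⁻¹ ≡ 8 (mod 17) since 15·8 = 120 ≡ 1, so λ ≡ 1.
  x = λ² - 13 - 11 = 1 - 24 ≡ 11; y = λ·(13 - 11) - 9 ≡ 10. → (11, 10)
11P: (11, 10) + (11, 7): same x and y₁ ≡ -y₂, so the sum is O.
11P = O, so the order is 11.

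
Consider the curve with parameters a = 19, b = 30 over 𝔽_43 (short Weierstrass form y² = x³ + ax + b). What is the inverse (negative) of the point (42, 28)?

(42, 15)

-(42, 28) = (42, -28 mod 43) = (42, 15).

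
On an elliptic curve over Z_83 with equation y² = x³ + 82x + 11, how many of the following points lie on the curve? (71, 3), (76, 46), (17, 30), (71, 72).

(71, 3): 3² ≡ 9, rhs ≡ 38 → off.
(76, 46): 46² ≡ 41, rhs ≡ 7 → off.
(17, 30): 30² ≡ 70, rhs ≡ 10 → off.
(71, 72): 72² ≡ 38, rhs ≡ 38 → on.

1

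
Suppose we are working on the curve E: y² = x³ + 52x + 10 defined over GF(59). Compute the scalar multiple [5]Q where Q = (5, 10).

(32, 24)

Double-and-add on 5 = (101)₂. Start with Q = (5, 10) for the leading 1-bit.
double: tangent at (5, 10): λ = (3·5² + 52)/(2·10) ≡ 9/20. 20⁻¹ ≡ 3 (mod 59) since 20·3 = 60 ≡ 1, so λ ≡ 9·3 ≡ 27.
  x = λ² - 5 - 5 = 729 - 10 ≡ 11; y = λ·(5 - 11) - 10 ≡ 5. → (11, 5)
double: tangent at (11, 5): λ = (3·11² + 52)/(2·5) ≡ 2/10. 10⁻¹ ≡ 6 (mod 59), so λ ≡ 2·6 ≡ 12.
  x = λ² - 11 - 11 = 144 - 22 ≡ 4; y = λ·(11 - 4) - 5 ≡ 20. → (4, 20)
add Q: (4, 20) + (5, 10). λ = (10 - 20)/(5 - 4) ≡ 49/1 mod 59. 1⁻¹ ≡ 1 (mod 59) since 1·1 = 1 ≡ 1, so λ ≡ 49.
  x = λ² - 4 - 5 = 2401 - 9 ≡ 32; y = λ·(4 - 32) - 20 ≡ 24. → (32, 24)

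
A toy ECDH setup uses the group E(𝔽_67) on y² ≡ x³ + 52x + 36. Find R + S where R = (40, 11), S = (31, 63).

(40, 11) + (31, 63). λ = (63 - 11)/(31 - 40) ≡ 52/58 mod 67. 58⁻¹ ≡ 52 (mod 67) since 58·52 = 3016 ≡ 1, so λ ≡ 24.
  x = λ² - 40 - 31 = 576 - 71 ≡ 36; y = λ·(40 - 36) - 11 ≡ 18. → (36, 18)

(36, 18)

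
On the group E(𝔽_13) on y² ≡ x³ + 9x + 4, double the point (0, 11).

tangent at (0, 11): λ = (3·0² + 9)/(2·11) ≡ 9/9. 9⁻¹ ≡ 3 (mod 13) since 9·3 = 27 ≡ 1, so λ ≡ 9·3 ≡ 1.
  x = λ² - 0 - 0 = 1 - 0 ≡ 1; y = λ·(0 - 1) - 11 ≡ 1. → (1, 1)

(1, 1)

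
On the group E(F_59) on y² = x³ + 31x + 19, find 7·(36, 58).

(7, 44)

Write P = (36, 58).
Double-and-add on 7 = (111)₂. Start with P = (36, 58) for the leading 1-bit.
double: tangent at (36, 58): λ = (3·36² + 31)/(2·58) ≡ 25/57. 57⁻¹ ≡ 29 (mod 59), so λ ≡ 25·29 ≡ 17.
  x = λ² - 36 - 36 = 289 - 72 ≡ 40; y = λ·(36 - 40) - 58 ≡ 51. → (40, 51)
add P: (40, 51) + (36, 58). λ = (58 - 51)/(36 - 40) ≡ 7/55 mod 59. 55⁻¹ ≡ 44 (mod 59), so λ ≡ 13.
  x = λ² - 40 - 36 = 169 - 76 ≡ 34; y = λ·(40 - 34) - 51 ≡ 27. → (34, 27)
double: tangent at (34, 27): λ = (3·34² + 31)/(2·27) ≡ 18/54. 54⁻¹ ≡ 47 (mod 59), so λ ≡ 18·47 ≡ 20.
  x = λ² - 34 - 34 = 400 - 68 ≡ 37; y = λ·(34 - 37) - 27 ≡ 31. → (37, 31)
add P: (37, 31) + (36, 58). λ = (58 - 31)/(36 - 37) ≡ 27/58 mod 59. 58⁻¹ ≡ 58 (mod 59), so λ ≡ 32.
  x = λ² - 37 - 36 = 1024 - 73 ≡ 7; y = λ·(37 - 7) - 31 ≡ 44. → (7, 44)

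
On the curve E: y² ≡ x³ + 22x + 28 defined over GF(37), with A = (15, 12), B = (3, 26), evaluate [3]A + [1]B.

(19, 4)

First 3A:
Repeated addition: build up to 3A.
2A: tangent at (15, 12): λ = (3·15² + 22)/(2·12) ≡ 31/24. 24⁻¹ ≡ 17 (mod 37), so λ ≡ 31·17 ≡ 9.
  x = λ² - 15 - 15 = 81 - 30 ≡ 14; y = λ·(15 - 14) - 12 ≡ 34. → (14, 34)
3A: (14, 34) + (15, 12). λ = (12 - 34)/(15 - 14) ≡ 15/1 mod 37. 1⁻¹ ≡ 1 (mod 37), so λ ≡ 15.
  x = λ² - 14 - 15 = 225 - 29 ≡ 11; y = λ·(14 - 11) - 34 ≡ 11. → (11, 11)
3A = (11, 11).
Finally 3A + B:
(11, 11) + (3, 26). λ = (26 - 11)/(3 - 11) ≡ 15/29 mod 37. 29⁻¹ ≡ 23 (mod 37) since 29·23 = 667 ≡ 1, so λ ≡ 12.
  x = λ² - 11 - 3 = 144 - 14 ≡ 19; y = λ·(11 - 19) - 11 ≡ 4. → (19, 4)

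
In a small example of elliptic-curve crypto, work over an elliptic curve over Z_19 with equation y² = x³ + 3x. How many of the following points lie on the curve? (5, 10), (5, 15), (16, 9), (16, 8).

0

(5, 10): 10² ≡ 5, rhs ≡ 7 → off.
(5, 15): 15² ≡ 16, rhs ≡ 7 → off.
(16, 9): 9² ≡ 5, rhs ≡ 2 → off.
(16, 8): 8² ≡ 7, rhs ≡ 2 → off.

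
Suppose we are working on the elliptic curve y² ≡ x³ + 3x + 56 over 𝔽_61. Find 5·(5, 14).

Write P = (5, 14).
Double-and-add on 5 = (101)₂. Start with P = (5, 14) for the leading 1-bit.
double: tangent at (5, 14): λ = (3·5² + 3)/(2·14) ≡ 17/28. 28⁻¹ ≡ 24 (mod 61), so λ ≡ 17·24 ≡ 42.
  x = λ² - 5 - 5 = 1764 - 10 ≡ 46; y = λ·(5 - 46) - 14 ≡ 33. → (46, 33)
double: tangent at (46, 33): λ = (3·46² + 3)/(2·33) ≡ 7/5. 5⁻¹ ≡ 49 (mod 61), so λ ≡ 7·49 ≡ 38.
  x = λ² - 46 - 46 = 1444 - 92 ≡ 10; y = λ·(46 - 10) - 33 ≡ 54. → (10, 54)
add P: (10, 54) + (5, 14). λ = (14 - 54)/(5 - 10) ≡ 21/56 mod 61. 56⁻¹ ≡ 12 (mod 61), so λ ≡ 8.
  x = λ² - 10 - 5 = 64 - 15 ≡ 49; y = λ·(10 - 49) - 54 ≡ 0. → (49, 0)

(49, 0)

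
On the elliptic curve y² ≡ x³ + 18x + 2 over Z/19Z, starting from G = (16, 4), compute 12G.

(13, 18)

Repeated addition: build up to 12G.
2G: tangent at (16, 4): λ = (3·16² + 18)/(2·4) ≡ 7/8. 8⁻¹ ≡ 12 (mod 19), so λ ≡ 7·12 ≡ 8.
  x = λ² - 16 - 16 = 64 - 32 ≡ 13; y = λ·(16 - 13) - 4 ≡ 1. → (13, 1)
3G: (13, 1) + (16, 4). λ = (4 - 1)/(16 - 13) ≡ 3/3 mod 19. 3⁻¹ ≡ 13 (mod 19) since 3·13 = 39 ≡ 1, so λ ≡ 1.
  x = λ² - 13 - 16 = 1 - 29 ≡ 10; y = λ·(13 - 10) - 1 ≡ 2. → (10, 2)
4G: (10, 2) + (16, 4). λ = (4 - 2)/(16 - 10) ≡ 2/6 mod 19. 6⁻¹ ≡ 16 (mod 19), so λ ≡ 13.
  x = λ² - 10 - 16 = 169 - 26 ≡ 10; y = λ·(10 - 10) - 2 ≡ 17. → (10, 17)
5G: (10, 17) + (16, 4). λ = (4 - 17)/(16 - 10) ≡ 6/6 mod 19. 6⁻¹ ≡ 16 (mod 19), so λ ≡ 1.
  x = λ² - 10 - 16 = 1 - 26 ≡ 13; y = λ·(10 - 13) - 17 ≡ 18. → (13, 18)
6G: (13, 18) + (16, 4). λ = (4 - 18)/(16 - 13) ≡ 5/3 mod 19. 3⁻¹ ≡ 13 (mod 19) since 3·13 = 39 ≡ 1, so λ ≡ 8.
  x = λ² - 13 - 16 = 64 - 29 ≡ 16; y = λ·(13 - 16) - 18 ≡ 15. → (16, 15)
7G: (16, 15) + (16, 4): same x and y₁ ≡ -y₂, so the sum is 𝒪.
8G: 𝒪 + (16, 4) = (16, 4) (identity).
9G: tangent at (16, 4): λ = (3·16² + 18)/(2·4) ≡ 7/8. 8⁻¹ ≡ 12 (mod 19) since 8·12 = 96 ≡ 1, so λ ≡ 7·12 ≡ 8.
  x = λ² - 16 - 16 = 64 - 32 ≡ 13; y = λ·(16 - 13) - 4 ≡ 1. → (13, 1)
10G: (13, 1) + (16, 4). λ = (4 - 1)/(16 - 13) ≡ 3/3 mod 19. 3⁻¹ ≡ 13 (mod 19), so λ ≡ 1.
  x = λ² - 13 - 16 = 1 - 29 ≡ 10; y = λ·(13 - 10) - 1 ≡ 2. → (10, 2)
11G: (10, 2) + (16, 4). λ = (4 - 2)/(16 - 10) ≡ 2/6 mod 19. 6⁻¹ ≡ 16 (mod 19), so λ ≡ 13.
  x = λ² - 10 - 16 = 169 - 26 ≡ 10; y = λ·(10 - 10) - 2 ≡ 17. → (10, 17)
12G: (10, 17) + (16, 4). λ = (4 - 17)/(16 - 10) ≡ 6/6 mod 19. 6⁻¹ ≡ 16 (mod 19), so λ ≡ 1.
  x = λ² - 10 - 16 = 1 - 26 ≡ 13; y = λ·(10 - 13) - 17 ≡ 18. → (13, 18)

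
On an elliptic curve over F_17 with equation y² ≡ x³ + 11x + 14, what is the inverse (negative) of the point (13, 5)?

(13, 12)

-(13, 5) = (13, -5 mod 17) = (13, 12).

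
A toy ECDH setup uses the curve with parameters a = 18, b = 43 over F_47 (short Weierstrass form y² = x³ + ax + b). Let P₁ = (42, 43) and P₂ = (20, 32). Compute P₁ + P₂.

(42, 43) + (20, 32). λ = (32 - 43)/(20 - 42) ≡ 36/25 mod 47. 25⁻¹ ≡ 32 (mod 47), so λ ≡ 24.
  x = λ² - 42 - 20 = 576 - 62 ≡ 44; y = λ·(42 - 44) - 43 ≡ 3. → (44, 3)

(44, 3)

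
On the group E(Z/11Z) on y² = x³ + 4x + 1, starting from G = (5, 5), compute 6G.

Repeated addition: build up to 6G.
2G: tangent at (5, 5): λ = (3·5² + 4)/(2·5) ≡ 2/10. 10⁻¹ ≡ 10 (mod 11), so λ ≡ 2·10 ≡ 9.
  x = λ² - 5 - 5 = 81 - 10 ≡ 5; y = λ·(5 - 5) - 5 ≡ 6. → (5, 6)
3G: (5, 6) + (5, 5): same x and y₁ ≡ -y₂, so the sum is O.
4G: O + (5, 5) = (5, 5) (identity).
5G: tangent at (5, 5): λ = (3·5² + 4)/(2·5) ≡ 2/10. 10⁻¹ ≡ 10 (mod 11) since 10·10 = 100 ≡ 1, so λ ≡ 2·10 ≡ 9.
  x = λ² - 5 - 5 = 81 - 10 ≡ 5; y = λ·(5 - 5) - 5 ≡ 6. → (5, 6)
6G: (5, 6) + (5, 5): same x and y₁ ≡ -y₂, so the sum is O.

O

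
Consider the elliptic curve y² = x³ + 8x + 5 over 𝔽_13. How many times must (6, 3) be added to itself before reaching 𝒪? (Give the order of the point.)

5

2P: tangent at (6, 3): λ = (3·6² + 8)/(2·3) ≡ 12/6. 6⁻¹ ≡ 11 (mod 13), so λ ≡ 12·11 ≡ 2.
  x = λ² - 6 - 6 = 4 - 12 ≡ 5; y = λ·(6 - 5) - 3 ≡ 12. → (5, 12)
3P: (5, 12) + (6, 3). λ = (3 - 12)/(6 - 5) ≡ 4/1 mod 13. 1⁻¹ ≡ 1 (mod 13) since 1·1 = 1 ≡ 1, so λ ≡ 4.
  x = λ² - 5 - 6 = 16 - 11 ≡ 5; y = λ·(5 - 5) - 12 ≡ 1. → (5, 1)
4P: (5, 1) + (6, 3). λ = (3 - 1)/(6 - 5) ≡ 2/1 mod 13. 1⁻¹ ≡ 1 (mod 13) since 1·1 = 1 ≡ 1, so λ ≡ 2.
  x = λ² - 5 - 6 = 4 - 11 ≡ 6; y = λ·(5 - 6) - 1 ≡ 10. → (6, 10)
5P: (6, 10) + (6, 3): same x and y₁ ≡ -y₂, so the sum is 𝒪.
5P = 𝒪, so the order is 5.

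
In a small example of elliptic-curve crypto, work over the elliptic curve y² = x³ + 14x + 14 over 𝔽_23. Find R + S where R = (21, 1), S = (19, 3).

(7, 8)

(21, 1) + (19, 3). λ = (3 - 1)/(19 - 21) ≡ 2/21 mod 23. 21⁻¹ ≡ 11 (mod 23), so λ ≡ 22.
  x = λ² - 21 - 19 = 484 - 40 ≡ 7; y = λ·(21 - 7) - 1 ≡ 8. → (7, 8)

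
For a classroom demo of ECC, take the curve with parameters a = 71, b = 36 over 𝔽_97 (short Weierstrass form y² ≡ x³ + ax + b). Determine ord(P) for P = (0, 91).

2P: tangent at (0, 91): λ = (3·0² + 71)/(2·91) ≡ 71/85. 85⁻¹ ≡ 8 (mod 97), so λ ≡ 71·8 ≡ 83.
  x = λ² - 0 - 0 = 6889 - 0 ≡ 2; y = λ·(0 - 2) - 91 ≡ 34. → (2, 34)
3P: (2, 34) + (0, 91). λ = (91 - 34)/(0 - 2) ≡ 57/95 mod 97. 95⁻¹ ≡ 48 (mod 97), so λ ≡ 20.
  x = λ² - 2 - 0 = 400 - 2 ≡ 10; y = λ·(2 - 10) - 34 ≡ 0. → (10, 0)
4P: (10, 0) + (0, 91). λ = (91 - 0)/(0 - 10) ≡ 91/87 mod 97. 87⁻¹ ≡ 29 (mod 97) since 87·29 = 2523 ≡ 1, so λ ≡ 20.
  x = λ² - 10 - 0 = 400 - 10 ≡ 2; y = λ·(10 - 2) - 0 ≡ 63. → (2, 63)
5P: (2, 63) + (0, 91). λ = (91 - 63)/(0 - 2) ≡ 28/95 mod 97. 95⁻¹ ≡ 48 (mod 97) since 95·48 = 4560 ≡ 1, so λ ≡ 83.
  x = λ² - 2 - 0 = 6889 - 2 ≡ 0; y = λ·(2 - 0) - 63 ≡ 6. → (0, 6)
6P: (0, 6) + (0, 91): same x and y₁ ≡ -y₂, so the sum is O.
6P = O, so the order is 6.

6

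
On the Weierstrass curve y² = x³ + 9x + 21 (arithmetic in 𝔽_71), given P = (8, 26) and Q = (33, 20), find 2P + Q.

First 2P:
Repeated addition: build up to 2P.
2P: tangent at (8, 26): λ = (3·8² + 9)/(2·26) ≡ 59/52. 52⁻¹ ≡ 56 (mod 71), so λ ≡ 59·56 ≡ 38.
  x = λ² - 8 - 8 = 1444 - 16 ≡ 8; y = λ·(8 - 8) - 26 ≡ 45. → (8, 45)
2P = (8, 45).
Finally 2P + Q:
(8, 45) + (33, 20). λ = (20 - 45)/(33 - 8) ≡ 46/25 mod 71. 25⁻¹ ≡ 54 (mod 71) since 25·54 = 1350 ≡ 1, so λ ≡ 70.
  x = λ² - 8 - 33 = 4900 - 41 ≡ 31; y = λ·(8 - 31) - 45 ≡ 49. → (31, 49)

(31, 49)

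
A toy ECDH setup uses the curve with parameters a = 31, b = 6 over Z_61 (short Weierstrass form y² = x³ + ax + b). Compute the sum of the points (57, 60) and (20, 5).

(57, 60) + (20, 5). λ = (5 - 60)/(20 - 57) ≡ 6/24 mod 61. 24⁻¹ ≡ 28 (mod 61), so λ ≡ 46.
  x = λ² - 57 - 20 = 2116 - 77 ≡ 26; y = λ·(57 - 26) - 60 ≡ 24. → (26, 24)

(26, 24)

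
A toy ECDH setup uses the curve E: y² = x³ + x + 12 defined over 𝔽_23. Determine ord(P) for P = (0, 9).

5

2P: tangent at (0, 9): λ = (3·0² + 1)/(2·9) ≡ 1/18. 18⁻¹ ≡ 9 (mod 23), so λ ≡ 1·9 ≡ 9.
  x = λ² - 0 - 0 = 81 - 0 ≡ 12; y = λ·(0 - 12) - 9 ≡ 21. → (12, 21)
3P: (12, 21) + (0, 9). λ = (9 - 21)/(0 - 12) ≡ 11/11 mod 23. 11⁻¹ ≡ 21 (mod 23), so λ ≡ 1.
  x = λ² - 12 - 0 = 1 - 12 ≡ 12; y = λ·(12 - 12) - 21 ≡ 2. → (12, 2)
4P: (12, 2) + (0, 9). λ = (9 - 2)/(0 - 12) ≡ 7/11 mod 23. 11⁻¹ ≡ 21 (mod 23) since 11·21 = 231 ≡ 1, so λ ≡ 9.
  x = λ² - 12 - 0 = 81 - 12 ≡ 0; y = λ·(12 - 0) - 2 ≡ 14. → (0, 14)
5P: (0, 14) + (0, 9): same x and y₁ ≡ -y₂, so the sum is O.
5P = O, so the order is 5.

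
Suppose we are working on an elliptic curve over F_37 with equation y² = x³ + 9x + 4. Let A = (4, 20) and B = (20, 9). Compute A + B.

(4, 20) + (20, 9). λ = (9 - 20)/(20 - 4) ≡ 26/16 mod 37. 16⁻¹ ≡ 7 (mod 37) since 16·7 = 112 ≡ 1, so λ ≡ 34.
  x = λ² - 4 - 20 = 1156 - 24 ≡ 22; y = λ·(4 - 22) - 20 ≡ 34. → (22, 34)

(22, 34)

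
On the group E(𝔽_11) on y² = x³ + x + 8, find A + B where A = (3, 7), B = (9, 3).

(3, 7) + (9, 3). λ = (3 - 7)/(9 - 3) ≡ 7/6 mod 11. 6⁻¹ ≡ 2 (mod 11), so λ ≡ 3.
  x = λ² - 3 - 9 = 9 - 12 ≡ 8; y = λ·(3 - 8) - 7 ≡ 0. → (8, 0)

(8, 0)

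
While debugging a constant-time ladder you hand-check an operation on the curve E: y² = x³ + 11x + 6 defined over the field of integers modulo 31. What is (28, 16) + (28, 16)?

tangent at (28, 16): λ = (3·28² + 11)/(2·16) ≡ 7/1. 1⁻¹ ≡ 1 (mod 31), so λ ≡ 7·1 ≡ 7.
  x = λ² - 28 - 28 = 49 - 56 ≡ 24; y = λ·(28 - 24) - 16 ≡ 12. → (24, 12)

(24, 12)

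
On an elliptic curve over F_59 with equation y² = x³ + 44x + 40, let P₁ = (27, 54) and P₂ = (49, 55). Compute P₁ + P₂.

(47, 47)

(27, 54) + (49, 55). λ = (55 - 54)/(49 - 27) ≡ 1/22 mod 59. 22⁻¹ ≡ 51 (mod 59) since 22·51 = 1122 ≡ 1, so λ ≡ 51.
  x = λ² - 27 - 49 = 2601 - 76 ≡ 47; y = λ·(27 - 47) - 54 ≡ 47. → (47, 47)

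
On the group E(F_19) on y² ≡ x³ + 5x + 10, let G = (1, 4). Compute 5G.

(17, 7)

Repeated addition: build up to 5G.
2G: tangent at (1, 4): λ = (3·1² + 5)/(2·4) ≡ 8/8. 8⁻¹ ≡ 12 (mod 19) since 8·12 = 96 ≡ 1, so λ ≡ 8·12 ≡ 1.
  x = λ² - 1 - 1 = 1 - 2 ≡ 18; y = λ·(1 - 18) - 4 ≡ 17. → (18, 17)
3G: (18, 17) + (1, 4). λ = (4 - 17)/(1 - 18) ≡ 6/2 mod 19. 2⁻¹ ≡ 10 (mod 19), so λ ≡ 3.
  x = λ² - 18 - 1 = 9 - 19 ≡ 9; y = λ·(18 - 9) - 17 ≡ 10. → (9, 10)
4G: (9, 10) + (1, 4). λ = (4 - 10)/(1 - 9) ≡ 13/11 mod 19. 11⁻¹ ≡ 7 (mod 19), so λ ≡ 15.
  x = λ² - 9 - 1 = 225 - 10 ≡ 6; y = λ·(9 - 6) - 10 ≡ 16. → (6, 16)
5G: (6, 16) + (1, 4). λ = (4 - 16)/(1 - 6) ≡ 7/14 mod 19. 14⁻¹ ≡ 15 (mod 19), so λ ≡ 10.
  x = λ² - 6 - 1 = 100 - 7 ≡ 17; y = λ·(6 - 17) - 16 ≡ 7. → (17, 7)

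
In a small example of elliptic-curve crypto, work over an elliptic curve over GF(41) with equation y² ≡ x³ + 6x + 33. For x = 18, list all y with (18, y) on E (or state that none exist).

x³ + 6x + 33 = 5973 ≡ 28 (mod 41).
28 is a non-residue mod 41; no y exists.

none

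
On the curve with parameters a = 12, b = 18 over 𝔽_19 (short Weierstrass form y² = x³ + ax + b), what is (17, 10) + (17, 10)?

(10, 6)

tangent at (17, 10): λ = (3·17² + 12)/(2·10) ≡ 5/1. 1⁻¹ ≡ 1 (mod 19) since 1·1 = 1 ≡ 1, so λ ≡ 5·1 ≡ 5.
  x = λ² - 17 - 17 = 25 - 34 ≡ 10; y = λ·(17 - 10) - 10 ≡ 6. → (10, 6)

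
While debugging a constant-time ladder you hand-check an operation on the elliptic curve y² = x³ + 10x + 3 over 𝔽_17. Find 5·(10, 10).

Write G = (10, 10).
Repeated addition: build up to 5G.
2G: tangent at (10, 10): λ = (3·10² + 10)/(2·10) ≡ 4/3. 3⁻¹ ≡ 6 (mod 17) since 3·6 = 18 ≡ 1, so λ ≡ 4·6 ≡ 7.
  x = λ² - 10 - 10 = 49 - 20 ≡ 12; y = λ·(10 - 12) - 10 ≡ 10. → (12, 10)
3G: (12, 10) + (10, 10). λ = (10 - 10)/(10 - 12) ≡ 0/15 mod 17. 15⁻¹ ≡ 8 (mod 17) since 15·8 = 120 ≡ 1, so λ ≡ 0.
  x = λ² - 12 - 10 = 0 - 22 ≡ 12; y = λ·(12 - 12) - 10 ≡ 7. → (12, 7)
4G: (12, 7) + (10, 10). λ = (10 - 7)/(10 - 12) ≡ 3/15 mod 17. 15⁻¹ ≡ 8 (mod 17) since 15·8 = 120 ≡ 1, so λ ≡ 7.
  x = λ² - 12 - 10 = 49 - 22 ≡ 10; y = λ·(12 - 10) - 7 ≡ 7. → (10, 7)
5G: (10, 7) + (10, 10): same x and y₁ ≡ -y₂, so the sum is the point at infinity.

O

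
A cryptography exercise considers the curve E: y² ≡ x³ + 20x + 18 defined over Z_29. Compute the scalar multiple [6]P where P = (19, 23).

Repeated addition: build up to 6P.
2P: tangent at (19, 23): λ = (3·19² + 20)/(2·23) ≡ 1/17. 17⁻¹ ≡ 12 (mod 29), so λ ≡ 1·12 ≡ 12.
  x = λ² - 19 - 19 = 144 - 38 ≡ 19; y = λ·(19 - 19) - 23 ≡ 6. → (19, 6)
3P: (19, 6) + (19, 23): same x and y₁ ≡ -y₂, so the sum is ∞.
4P: ∞ + (19, 23) = (19, 23) (identity).
5P: tangent at (19, 23): λ = (3·19² + 20)/(2·23) ≡ 1/17. 17⁻¹ ≡ 12 (mod 29), so λ ≡ 1·12 ≡ 12.
  x = λ² - 19 - 19 = 144 - 38 ≡ 19; y = λ·(19 - 19) - 23 ≡ 6. → (19, 6)
6P: (19, 6) + (19, 23): same x and y₁ ≡ -y₂, so the sum is ∞.

O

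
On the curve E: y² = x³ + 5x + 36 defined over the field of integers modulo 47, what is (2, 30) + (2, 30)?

tangent at (2, 30): λ = (3·2² + 5)/(2·30) ≡ 17/13. 13⁻¹ ≡ 29 (mod 47) since 13·29 = 377 ≡ 1, so λ ≡ 17·29 ≡ 23.
  x = λ² - 2 - 2 = 529 - 4 ≡ 8; y = λ·(2 - 8) - 30 ≡ 20. → (8, 20)

(8, 20)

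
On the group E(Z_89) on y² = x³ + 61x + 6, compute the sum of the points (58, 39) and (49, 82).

(29, 40)

(58, 39) + (49, 82). λ = (82 - 39)/(49 - 58) ≡ 43/80 mod 89. 80⁻¹ ≡ 79 (mod 89), so λ ≡ 15.
  x = λ² - 58 - 49 = 225 - 107 ≡ 29; y = λ·(58 - 29) - 39 ≡ 40. → (29, 40)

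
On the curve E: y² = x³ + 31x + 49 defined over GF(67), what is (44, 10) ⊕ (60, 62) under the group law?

(44, 10) + (60, 62). λ = (62 - 10)/(60 - 44) ≡ 52/16 mod 67. 16⁻¹ ≡ 21 (mod 67) since 16·21 = 336 ≡ 1, so λ ≡ 20.
  x = λ² - 44 - 60 = 400 - 104 ≡ 28; y = λ·(44 - 28) - 10 ≡ 42. → (28, 42)

(28, 42)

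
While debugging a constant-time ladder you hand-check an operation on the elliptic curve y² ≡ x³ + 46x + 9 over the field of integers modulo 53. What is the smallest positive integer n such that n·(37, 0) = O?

2

2P: (37, 0) + (37, 0): same x and y₁ ≡ -y₂, so the sum is O.
2P = O, so the order is 2.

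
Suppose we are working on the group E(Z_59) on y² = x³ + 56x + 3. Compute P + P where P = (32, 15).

tangent at (32, 15): λ = (3·32² + 56)/(2·15) ≡ 1/30. 30⁻¹ ≡ 2 (mod 59), so λ ≡ 1·2 ≡ 2.
  x = λ² - 32 - 32 = 4 - 64 ≡ 58; y = λ·(32 - 58) - 15 ≡ 51. → (58, 51)

(58, 51)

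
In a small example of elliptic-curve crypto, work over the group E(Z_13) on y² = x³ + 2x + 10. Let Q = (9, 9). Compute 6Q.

Repeated addition: build up to 6Q.
2Q: tangent at (9, 9): λ = (3·9² + 2)/(2·9) ≡ 11/5. 5⁻¹ ≡ 8 (mod 13), so λ ≡ 11·8 ≡ 10.
  x = λ² - 9 - 9 = 100 - 18 ≡ 4; y = λ·(9 - 4) - 9 ≡ 2. → (4, 2)
3Q: (4, 2) + (9, 9). λ = (9 - 2)/(9 - 4) ≡ 7/5 mod 13. 5⁻¹ ≡ 8 (mod 13), so λ ≡ 4.
  x = λ² - 4 - 9 = 16 - 13 ≡ 3; y = λ·(4 - 3) - 2 ≡ 2. → (3, 2)
4Q: (3, 2) + (9, 9). λ = (9 - 2)/(9 - 3) ≡ 7/6 mod 13. 6⁻¹ ≡ 11 (mod 13) since 6·11 = 66 ≡ 1, so λ ≡ 12.
  x = λ² - 3 - 9 = 144 - 12 ≡ 2; y = λ·(3 - 2) - 2 ≡ 10. → (2, 10)
5Q: (2, 10) + (9, 9). λ = (9 - 10)/(9 - 2) ≡ 12/7 mod 13. 7⁻¹ ≡ 2 (mod 13), so λ ≡ 11.
  x = λ² - 2 - 9 = 121 - 11 ≡ 6; y = λ·(2 - 6) - 10 ≡ 11. → (6, 11)
6Q: (6, 11) + (9, 9). λ = (9 - 11)/(9 - 6) ≡ 11/3 mod 13. 3⁻¹ ≡ 9 (mod 13) since 3·9 = 27 ≡ 1, so λ ≡ 8.
  x = λ² - 6 - 9 = 64 - 15 ≡ 10; y = λ·(6 - 10) - 11 ≡ 9. → (10, 9)

(10, 9)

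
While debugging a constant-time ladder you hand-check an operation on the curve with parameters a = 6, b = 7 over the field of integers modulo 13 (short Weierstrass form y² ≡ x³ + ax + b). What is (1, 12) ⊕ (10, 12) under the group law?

(2, 1)

(1, 12) + (10, 12). λ = (12 - 12)/(10 - 1) ≡ 0/9 mod 13. 9⁻¹ ≡ 3 (mod 13), so λ ≡ 0.
  x = λ² - 1 - 10 = 0 - 11 ≡ 2; y = λ·(1 - 2) - 12 ≡ 1. → (2, 1)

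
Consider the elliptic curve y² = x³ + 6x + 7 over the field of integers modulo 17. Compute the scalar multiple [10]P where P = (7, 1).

O

Repeated addition: build up to 10P.
2P: tangent at (7, 1): λ = (3·7² + 6)/(2·1) ≡ 0/2. 2⁻¹ ≡ 9 (mod 17) since 2·9 = 18 ≡ 1, so λ ≡ 0·9 ≡ 0.
  x = λ² - 7 - 7 = 0 - 14 ≡ 3; y = λ·(7 - 3) - 1 ≡ 16. → (3, 16)
3P: (3, 16) + (7, 1). λ = (1 - 16)/(7 - 3) ≡ 2/4 mod 17. 4⁻¹ ≡ 13 (mod 17), so λ ≡ 9.
  x = λ² - 3 - 7 = 81 - 10 ≡ 3; y = λ·(3 - 3) - 16 ≡ 1. → (3, 1)
4P: (3, 1) + (7, 1). λ = (1 - 1)/(7 - 3) ≡ 0/4 mod 17. 4⁻¹ ≡ 13 (mod 17) since 4·13 = 52 ≡ 1, so λ ≡ 0.
  x = λ² - 3 - 7 = 0 - 10 ≡ 7; y = λ·(3 - 7) - 1 ≡ 16. → (7, 16)
5P: (7, 16) + (7, 1): same x and y₁ ≡ -y₂, so the sum is 𝒪.
6P: 𝒪 + (7, 1) = (7, 1) (identity).
7P: tangent at (7, 1): λ = (3·7² + 6)/(2·1) ≡ 0/2. 2⁻¹ ≡ 9 (mod 17), so λ ≡ 0·9 ≡ 0.
  x = λ² - 7 - 7 = 0 - 14 ≡ 3; y = λ·(7 - 3) - 1 ≡ 16. → (3, 16)
8P: (3, 16) + (7, 1). λ = (1 - 16)/(7 - 3) ≡ 2/4 mod 17. 4⁻¹ ≡ 13 (mod 17), so λ ≡ 9.
  x = λ² - 3 - 7 = 81 - 10 ≡ 3; y = λ·(3 - 3) - 16 ≡ 1. → (3, 1)
9P: (3, 1) + (7, 1). λ = (1 - 1)/(7 - 3) ≡ 0/4 mod 17. 4⁻¹ ≡ 13 (mod 17), so λ ≡ 0.
  x = λ² - 3 - 7 = 0 - 10 ≡ 7; y = λ·(3 - 7) - 1 ≡ 16. → (7, 16)
10P: (7, 16) + (7, 1): same x and y₁ ≡ -y₂, so the sum is 𝒪.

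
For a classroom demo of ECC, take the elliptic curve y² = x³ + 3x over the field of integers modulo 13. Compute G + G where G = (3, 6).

tangent at (3, 6): λ = (3·3² + 3)/(2·6) ≡ 4/12. 12⁻¹ ≡ 12 (mod 13) since 12·12 = 144 ≡ 1, so λ ≡ 4·12 ≡ 9.
  x = λ² - 3 - 3 = 81 - 6 ≡ 10; y = λ·(3 - 10) - 6 ≡ 9. → (10, 9)

(10, 9)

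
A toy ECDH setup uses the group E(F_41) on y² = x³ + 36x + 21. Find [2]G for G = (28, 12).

tangent at (28, 12): λ = (3·28² + 36)/(2·12) ≡ 10/24. 24⁻¹ ≡ 12 (mod 41), so λ ≡ 10·12 ≡ 38.
  x = λ² - 28 - 28 = 1444 - 56 ≡ 35; y = λ·(28 - 35) - 12 ≡ 9. → (35, 9)

(35, 9)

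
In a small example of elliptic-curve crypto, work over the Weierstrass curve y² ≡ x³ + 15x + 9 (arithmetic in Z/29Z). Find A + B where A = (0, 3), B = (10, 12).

(0, 3) + (10, 12). λ = (12 - 3)/(10 - 0) ≡ 9/10 mod 29. 10⁻¹ ≡ 3 (mod 29), so λ ≡ 27.
  x = λ² - 0 - 10 = 729 - 10 ≡ 23; y = λ·(0 - 23) - 3 ≡ 14. → (23, 14)

(23, 14)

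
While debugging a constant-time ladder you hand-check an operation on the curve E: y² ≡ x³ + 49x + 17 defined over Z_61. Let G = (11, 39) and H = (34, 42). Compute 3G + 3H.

(39, 53)

First 3G:
Repeated addition: build up to 3G.
2G: tangent at (11, 39): λ = (3·11² + 49)/(2·39) ≡ 46/17. 17⁻¹ ≡ 18 (mod 61), so λ ≡ 46·18 ≡ 35.
  x = λ² - 11 - 11 = 1225 - 22 ≡ 44; y = λ·(11 - 44) - 39 ≡ 26. → (44, 26)
3G: (44, 26) + (11, 39). λ = (39 - 26)/(11 - 44) ≡ 13/28 mod 61. 28⁻¹ ≡ 24 (mod 61), so λ ≡ 7.
  x = λ² - 44 - 11 = 49 - 55 ≡ 55; y = λ·(44 - 55) - 26 ≡ 19. → (55, 19)
3G = (55, 19).
Next 3H:
Repeated addition: build up to 3H.
2H: tangent at (34, 42): λ = (3·34² + 49)/(2·42) ≡ 40/23. 23⁻¹ ≡ 8 (mod 61) since 23·8 = 184 ≡ 1, so λ ≡ 40·8 ≡ 15.
  x = λ² - 34 - 34 = 225 - 68 ≡ 35; y = λ·(34 - 35) - 42 ≡ 4. → (35, 4)
3H: (35, 4) + (34, 42). λ = (42 - 4)/(34 - 35) ≡ 38/60 mod 61. 60⁻¹ ≡ 60 (mod 61) since 60·60 = 3600 ≡ 1, so λ ≡ 23.
  x = λ² - 35 - 34 = 529 - 69 ≡ 33; y = λ·(35 - 33) - 4 ≡ 42. → (33, 42)
3H = (33, 42).
Finally 3G + 3H:
(55, 19) + (33, 42). λ = (42 - 19)/(33 - 55) ≡ 23/39 mod 61. 39⁻¹ ≡ 36 (mod 61) since 39·36 = 1404 ≡ 1, so λ ≡ 35.
  x = λ² - 55 - 33 = 1225 - 88 ≡ 39; y = λ·(55 - 39) - 19 ≡ 53. → (39, 53)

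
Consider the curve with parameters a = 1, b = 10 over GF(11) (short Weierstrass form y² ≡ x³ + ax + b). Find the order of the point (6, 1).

10

2P: tangent at (6, 1): λ = (3·6² + 1)/(2·1) ≡ 10/2. 2⁻¹ ≡ 6 (mod 11) since 2·6 = 12 ≡ 1, so λ ≡ 10·6 ≡ 5.
  x = λ² - 6 - 6 = 25 - 12 ≡ 2; y = λ·(6 - 2) - 1 ≡ 8. → (2, 8)
3P: (2, 8) + (6, 1). λ = (1 - 8)/(6 - 2) ≡ 4/4 mod 11. 4⁻¹ ≡ 3 (mod 11) since 4·3 = 12 ≡ 1, so λ ≡ 1.
  x = λ² - 2 - 6 = 1 - 8 ≡ 4; y = λ·(2 - 4) - 8 ≡ 1. → (4, 1)
4P: (4, 1) + (6, 1). λ = (1 - 1)/(6 - 4) ≡ 0/2 mod 11. 2⁻¹ ≡ 6 (mod 11) since 2·6 = 12 ≡ 1, so λ ≡ 0.
  x = λ² - 4 - 6 = 0 - 10 ≡ 1; y = λ·(4 - 1) - 1 ≡ 10. → (1, 10)
5P: (1, 10) + (6, 1). λ = (1 - 10)/(6 - 1) ≡ 2/5 mod 11. 5⁻¹ ≡ 9 (mod 11) since 5·9 = 45 ≡ 1, so λ ≡ 7.
  x = λ² - 1 - 6 = 49 - 7 ≡ 9; y = λ·(1 - 9) - 10 ≡ 0. → (9, 0)
6P: (9, 0) + (6, 1). λ = (1 - 0)/(6 - 9) ≡ 1/8 mod 11. 8⁻¹ ≡ 7 (mod 11) since 8·7 = 56 ≡ 1, so λ ≡ 7.
  x = λ² - 9 - 6 = 49 - 15 ≡ 1; y = λ·(9 - 1) - 0 ≡ 1. → (1, 1)
7P: (1, 1) + (6, 1). λ = (1 - 1)/(6 - 1) ≡ 0/5 mod 11. 5⁻¹ ≡ 9 (mod 11) since 5·9 = 45 ≡ 1, so λ ≡ 0.
  x = λ² - 1 - 6 = 0 - 7 ≡ 4; y = λ·(1 - 4) - 1 ≡ 10. → (4, 10)
8P: (4, 10) + (6, 1). λ = (1 - 10)/(6 - 4) ≡ 2/2 mod 11. 2⁻¹ ≡ 6 (mod 11) since 2·6 = 12 ≡ 1, so λ ≡ 1.
  x = λ² - 4 - 6 = 1 - 10 ≡ 2; y = λ·(4 - 2) - 10 ≡ 3. → (2, 3)
9P: (2, 3) + (6, 1). λ = (1 - 3)/(6 - 2) ≡ 9/4 mod 11. 4⁻¹ ≡ 3 (mod 11), so λ ≡ 5.
  x = λ² - 2 - 6 = 25 - 8 ≡ 6; y = λ·(2 - 6) - 3 ≡ 10. → (6, 10)
10P: (6, 10) + (6, 1): same x and y₁ ≡ -y₂, so the sum is 𝒪.
10P = 𝒪, so the order is 10.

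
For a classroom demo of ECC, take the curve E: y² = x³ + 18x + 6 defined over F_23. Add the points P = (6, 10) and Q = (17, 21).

(6, 10) + (17, 21). λ = (21 - 10)/(17 - 6) ≡ 11/11 mod 23. 11⁻¹ ≡ 21 (mod 23) since 11·21 = 231 ≡ 1, so λ ≡ 1.
  x = λ² - 6 - 17 = 1 - 23 ≡ 1; y = λ·(6 - 1) - 10 ≡ 18. → (1, 18)

(1, 18)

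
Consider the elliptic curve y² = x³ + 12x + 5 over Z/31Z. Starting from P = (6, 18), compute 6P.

Double-and-add on 6 = (110)₂. Start with P = (6, 18) for the leading 1-bit.
double: tangent at (6, 18): λ = (3·6² + 12)/(2·18) ≡ 27/5. 5⁻¹ ≡ 25 (mod 31), so λ ≡ 27·25 ≡ 24.
  x = λ² - 6 - 6 = 576 - 12 ≡ 6; y = λ·(6 - 6) - 18 ≡ 13. → (6, 13)
add P: (6, 13) + (6, 18): same x and y₁ ≡ -y₂, so the sum is 𝒪.
double: 𝒪 + 𝒪 = 𝒪 (identity).

O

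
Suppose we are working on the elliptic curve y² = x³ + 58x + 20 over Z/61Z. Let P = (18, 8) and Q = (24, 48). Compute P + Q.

(18, 8) + (24, 48). λ = (48 - 8)/(24 - 18) ≡ 40/6 mod 61. 6⁻¹ ≡ 51 (mod 61), so λ ≡ 27.
  x = λ² - 18 - 24 = 729 - 42 ≡ 16; y = λ·(18 - 16) - 8 ≡ 46. → (16, 46)

(16, 46)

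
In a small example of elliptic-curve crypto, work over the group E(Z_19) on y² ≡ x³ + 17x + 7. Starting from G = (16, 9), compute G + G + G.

Repeated addition: build up to 3G.
2G: tangent at (16, 9): λ = (3·16² + 17)/(2·9) ≡ 6/18. 18⁻¹ ≡ 18 (mod 19), so λ ≡ 6·18 ≡ 13.
  x = λ² - 16 - 16 = 169 - 32 ≡ 4; y = λ·(16 - 4) - 9 ≡ 14. → (4, 14)
3G: (4, 14) + (16, 9). λ = (9 - 14)/(16 - 4) ≡ 14/12 mod 19. 12⁻¹ ≡ 8 (mod 19) since 12·8 = 96 ≡ 1, so λ ≡ 17.
  x = λ² - 4 - 16 = 289 - 20 ≡ 3; y = λ·(4 - 3) - 14 ≡ 3. → (3, 3)

(3, 3)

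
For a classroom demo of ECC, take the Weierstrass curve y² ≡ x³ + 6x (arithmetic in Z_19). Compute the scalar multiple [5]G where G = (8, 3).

(14, 15)

Double-and-add on 5 = (101)₂. Start with G = (8, 3) for the leading 1-bit.
double: tangent at (8, 3): λ = (3·8² + 6)/(2·3) ≡ 8/6. 6⁻¹ ≡ 16 (mod 19) since 6·16 = 96 ≡ 1, so λ ≡ 8·16 ≡ 14.
  x = λ² - 8 - 8 = 196 - 16 ≡ 9; y = λ·(8 - 9) - 3 ≡ 2. → (9, 2)
double: tangent at (9, 2): λ = (3·9² + 6)/(2·2) ≡ 2/4. 4⁻¹ ≡ 5 (mod 19), so λ ≡ 2·5 ≡ 10.
  x = λ² - 9 - 9 = 100 - 18 ≡ 6; y = λ·(9 - 6) - 2 ≡ 9. → (6, 9)
add G: (6, 9) + (8, 3). λ = (3 - 9)/(8 - 6) ≡ 13/2 mod 19. 2⁻¹ ≡ 10 (mod 19) since 2·10 = 20 ≡ 1, so λ ≡ 16.
  x = λ² - 6 - 8 = 256 - 14 ≡ 14; y = λ·(6 - 14) - 9 ≡ 15. → (14, 15)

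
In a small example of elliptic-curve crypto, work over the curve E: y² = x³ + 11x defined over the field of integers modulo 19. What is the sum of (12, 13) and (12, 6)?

O

The two points share x = 12 and their y-coordinates satisfy 13 + 6 ≡ 0 (mod 19), so they are inverses. Their sum is ∞.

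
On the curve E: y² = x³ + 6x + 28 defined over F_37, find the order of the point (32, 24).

4

2P: tangent at (32, 24): λ = (3·32² + 6)/(2·24) ≡ 7/11. 11⁻¹ ≡ 27 (mod 37) since 11·27 = 297 ≡ 1, so λ ≡ 7·27 ≡ 4.
  x = λ² - 32 - 32 = 16 - 64 ≡ 26; y = λ·(32 - 26) - 24 ≡ 0. → (26, 0)
3P: (26, 0) + (32, 24). λ = (24 - 0)/(32 - 26) ≡ 24/6 mod 37. 6⁻¹ ≡ 31 (mod 37), so λ ≡ 4.
  x = λ² - 26 - 32 = 16 - 58 ≡ 32; y = λ·(26 - 32) - 0 ≡ 13. → (32, 13)
4P: (32, 13) + (32, 24): same x and y₁ ≡ -y₂, so the sum is the point at infinity.
4P = the point at infinity, so the order is 4.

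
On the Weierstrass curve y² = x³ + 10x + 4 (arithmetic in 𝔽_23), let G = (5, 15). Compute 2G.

(14, 17)

tangent at (5, 15): λ = (3·5² + 10)/(2·15) ≡ 16/7. 7⁻¹ ≡ 10 (mod 23), so λ ≡ 16·10 ≡ 22.
  x = λ² - 5 - 5 = 484 - 10 ≡ 14; y = λ·(5 - 14) - 15 ≡ 17. → (14, 17)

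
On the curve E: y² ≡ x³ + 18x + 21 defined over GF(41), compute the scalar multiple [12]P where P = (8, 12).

(16, 10)

Repeated addition: build up to 12P.
2P: tangent at (8, 12): λ = (3·8² + 18)/(2·12) ≡ 5/24. 24⁻¹ ≡ 12 (mod 41), so λ ≡ 5·12 ≡ 19.
  x = λ² - 8 - 8 = 361 - 16 ≡ 17; y = λ·(8 - 17) - 12 ≡ 22. → (17, 22)
3P: (17, 22) + (8, 12). λ = (12 - 22)/(8 - 17) ≡ 31/32 mod 41. 32⁻¹ ≡ 9 (mod 41) since 32·9 = 288 ≡ 1, so λ ≡ 33.
  x = λ² - 17 - 8 = 1089 - 25 ≡ 39; y = λ·(17 - 39) - 22 ≡ 31. → (39, 31)
4P: (39, 31) + (8, 12). λ = (12 - 31)/(8 - 39) ≡ 22/10 mod 41. 10⁻¹ ≡ 37 (mod 41), so λ ≡ 35.
  x = λ² - 39 - 8 = 1225 - 47 ≡ 30; y = λ·(39 - 30) - 31 ≡ 38. → (30, 38)
5P: (30, 38) + (8, 12). λ = (12 - 38)/(8 - 30) ≡ 15/19 mod 41. 19⁻¹ ≡ 13 (mod 41) since 19·13 = 247 ≡ 1, so λ ≡ 31.
  x = λ² - 30 - 8 = 961 - 38 ≡ 21; y = λ·(30 - 21) - 38 ≡ 36. → (21, 36)
6P: (21, 36) + (8, 12). λ = (12 - 36)/(8 - 21) ≡ 17/28 mod 41. 28⁻¹ ≡ 22 (mod 41) since 28·22 = 616 ≡ 1, so λ ≡ 5.
  x = λ² - 21 - 8 = 25 - 29 ≡ 37; y = λ·(21 - 37) - 36 ≡ 7. → (37, 7)
7P: (37, 7) + (8, 12). λ = (12 - 7)/(8 - 37) ≡ 5/12 mod 41. 12⁻¹ ≡ 24 (mod 41), so λ ≡ 38.
  x = λ² - 37 - 8 = 1444 - 45 ≡ 5; y = λ·(37 - 5) - 7 ≡ 20. → (5, 20)
8P: (5, 20) + (8, 12). λ = (12 - 20)/(8 - 5) ≡ 33/3 mod 41. 3⁻¹ ≡ 14 (mod 41), so λ ≡ 11.
  x = λ² - 5 - 8 = 121 - 13 ≡ 26; y = λ·(5 - 26) - 20 ≡ 36. → (26, 36)
9P: (26, 36) + (8, 12). λ = (12 - 36)/(8 - 26) ≡ 17/23 mod 41. 23⁻¹ ≡ 25 (mod 41) since 23·25 = 575 ≡ 1, so λ ≡ 15.
  x = λ² - 26 - 8 = 225 - 34 ≡ 27; y = λ·(26 - 27) - 36 ≡ 31. → (27, 31)
10P: (27, 31) + (8, 12). λ = (12 - 31)/(8 - 27) ≡ 22/22 mod 41. 22⁻¹ ≡ 28 (mod 41) since 22·28 = 616 ≡ 1, so λ ≡ 1.
  x = λ² - 27 - 8 = 1 - 35 ≡ 7; y = λ·(27 - 7) - 31 ≡ 30. → (7, 30)
11P: (7, 30) + (8, 12). λ = (12 - 30)/(8 - 7) ≡ 23/1 mod 41. 1⁻¹ ≡ 1 (mod 41), so λ ≡ 23.
  x = λ² - 7 - 8 = 529 - 15 ≡ 22; y = λ·(7 - 22) - 30 ≡ 35. → (22, 35)
12P: (22, 35) + (8, 12). λ = (12 - 35)/(8 - 22) ≡ 18/27 mod 41. 27⁻¹ ≡ 38 (mod 41) since 27·38 = 1026 ≡ 1, so λ ≡ 28.
  x = λ² - 22 - 8 = 784 - 30 ≡ 16; y = λ·(22 - 16) - 35 ≡ 10. → (16, 10)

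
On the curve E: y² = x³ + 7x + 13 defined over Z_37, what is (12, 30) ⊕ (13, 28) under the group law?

(16, 15)

(12, 30) + (13, 28). λ = (28 - 30)/(13 - 12) ≡ 35/1 mod 37. 1⁻¹ ≡ 1 (mod 37) since 1·1 = 1 ≡ 1, so λ ≡ 35.
  x = λ² - 12 - 13 = 1225 - 25 ≡ 16; y = λ·(12 - 16) - 30 ≡ 15. → (16, 15)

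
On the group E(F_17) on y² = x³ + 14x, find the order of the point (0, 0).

2P: (0, 0) + (0, 0): same x and y₁ ≡ -y₂, so the sum is 𝒪.
2P = 𝒪, so the order is 2.

2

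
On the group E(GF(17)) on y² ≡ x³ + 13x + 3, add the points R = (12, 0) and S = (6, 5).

(3, 1)

(12, 0) + (6, 5). λ = (5 - 0)/(6 - 12) ≡ 5/11 mod 17. 11⁻¹ ≡ 14 (mod 17) since 11·14 = 154 ≡ 1, so λ ≡ 2.
  x = λ² - 12 - 6 = 4 - 18 ≡ 3; y = λ·(12 - 3) - 0 ≡ 1. → (3, 1)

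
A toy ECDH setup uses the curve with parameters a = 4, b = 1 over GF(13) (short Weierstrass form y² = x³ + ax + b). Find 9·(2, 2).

Write P = (2, 2).
Double-and-add on 9 = (1001)₂. Start with P = (2, 2) for the leading 1-bit.
double: tangent at (2, 2): λ = (3·2² + 4)/(2·2) ≡ 3/4. 4⁻¹ ≡ 10 (mod 13), so λ ≡ 3·10 ≡ 4.
  x = λ² - 2 - 2 = 16 - 4 ≡ 12; y = λ·(2 - 12) - 2 ≡ 10. → (12, 10)
double: tangent at (12, 10): λ = (3·12² + 4)/(2·10) ≡ 7/7. 7⁻¹ ≡ 2 (mod 13) since 7·2 = 14 ≡ 1, so λ ≡ 7·2 ≡ 1.
  x = λ² - 12 - 12 = 1 - 24 ≡ 3; y = λ·(12 - 3) - 10 ≡ 12. → (3, 12)
double: tangent at (3, 12): λ = (3·3² + 4)/(2·12) ≡ 5/11. 11⁻¹ ≡ 6 (mod 13) since 11·6 = 66 ≡ 1, so λ ≡ 5·6 ≡ 4.
  x = λ² - 3 - 3 = 16 - 6 ≡ 10; y = λ·(3 - 10) - 12 ≡ 12. → (10, 12)
add P: (10, 12) + (2, 2). λ = (2 - 12)/(2 - 10) ≡ 3/5 mod 13. 5⁻¹ ≡ 8 (mod 13) since 5·8 = 40 ≡ 1, so λ ≡ 11.
  x = λ² - 10 - 2 = 121 - 12 ≡ 5; y = λ·(10 - 5) - 12 ≡ 4. → (5, 4)

(5, 4)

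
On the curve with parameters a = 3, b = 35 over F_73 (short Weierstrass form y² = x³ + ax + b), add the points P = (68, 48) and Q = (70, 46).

(9, 39)

(68, 48) + (70, 46). λ = (46 - 48)/(70 - 68) ≡ 71/2 mod 73. 2⁻¹ ≡ 37 (mod 73), so λ ≡ 72.
  x = λ² - 68 - 70 = 5184 - 138 ≡ 9; y = λ·(68 - 9) - 48 ≡ 39. → (9, 39)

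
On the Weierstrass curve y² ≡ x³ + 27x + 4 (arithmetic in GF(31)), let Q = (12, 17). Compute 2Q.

tangent at (12, 17): λ = (3·12² + 27)/(2·17) ≡ 25/3. 3⁻¹ ≡ 21 (mod 31), so λ ≡ 25·21 ≡ 29.
  x = λ² - 12 - 12 = 841 - 24 ≡ 11; y = λ·(12 - 11) - 17 ≡ 12. → (11, 12)

(11, 12)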